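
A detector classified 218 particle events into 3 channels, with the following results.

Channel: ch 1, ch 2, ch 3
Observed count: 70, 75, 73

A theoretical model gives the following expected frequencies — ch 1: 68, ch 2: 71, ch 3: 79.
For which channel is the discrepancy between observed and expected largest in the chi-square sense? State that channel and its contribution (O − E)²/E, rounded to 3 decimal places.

ch 3, 0.456

cat         O        E   (O−E)²/E
ch 1       70       68     0.0588
ch 2       75       71     0.2254
ch 3       73       79     0.4557
The largest term is for ch 3: 0.456.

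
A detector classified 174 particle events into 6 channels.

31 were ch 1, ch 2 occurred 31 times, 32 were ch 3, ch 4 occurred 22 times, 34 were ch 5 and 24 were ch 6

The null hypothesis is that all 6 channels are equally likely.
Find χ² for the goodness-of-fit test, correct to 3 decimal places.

Under H₀ each category has probability 1/6, so each expected count is 174/6 = 29.
cat         O        E   (O−E)²/E
ch 1       31       29     0.1379
ch 2       31       29     0.1379
ch 3       32       29     0.3103
ch 4       22       29     1.6897
ch 5       34       29     0.8621
ch 6       24       29     0.8621
Sum = 4.000

4.000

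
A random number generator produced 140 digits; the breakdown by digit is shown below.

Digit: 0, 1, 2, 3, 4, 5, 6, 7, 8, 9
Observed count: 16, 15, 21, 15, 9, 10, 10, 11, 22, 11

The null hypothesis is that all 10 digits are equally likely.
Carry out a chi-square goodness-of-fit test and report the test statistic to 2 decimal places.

13.86

Expected count for each of the 10 categories: 140/10 = 14.
cat         O        E   (O−E)²/E
0          16       14      0.286
1          15       14      0.071
2          21       14      3.500
3          15       14      0.071
4           9       14      1.786
5          10       14      1.143
6          10       14      1.143
7          11       14      0.643
8          22       14      4.571
9          11       14      0.643
Sum = 13.86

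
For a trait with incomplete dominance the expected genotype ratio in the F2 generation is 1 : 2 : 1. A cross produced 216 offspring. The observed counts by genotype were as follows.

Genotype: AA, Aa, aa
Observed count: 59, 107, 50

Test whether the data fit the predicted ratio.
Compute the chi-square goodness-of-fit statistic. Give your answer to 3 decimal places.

0.769

Ratio total = 4. Expected counts: 216×1/4 = 54, 216×2/4 = 108, 216×1/4 = 54.
AA: (59 − 54)²/54 = 25/54 = 0.4630
Aa: (107 − 108)²/108 = 1/108 = 0.0093
aa: (50 − 54)²/54 = 16/54 = 0.2963
Sum = 0.769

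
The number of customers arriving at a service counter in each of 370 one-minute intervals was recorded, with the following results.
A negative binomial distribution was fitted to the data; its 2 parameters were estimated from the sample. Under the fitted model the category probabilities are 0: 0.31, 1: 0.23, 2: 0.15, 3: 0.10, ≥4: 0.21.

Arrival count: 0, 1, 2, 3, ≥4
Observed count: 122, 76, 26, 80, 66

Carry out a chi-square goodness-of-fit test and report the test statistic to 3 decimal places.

Expected counts E_i = n·p_i: 370×0.31 = 114.7, 370×0.23 = 85.1, 370×0.15 = 55.5, 370×0.10 = 37, 370×0.21 = 77.7.
χ² = (122−114.7)²/114.7 + (76−85.1)²/85.1 + (26−55.5)²/55.5 + (80−37)²/37 + (66−77.7)²/77.7
   = 0.4646 + 0.9731 + 15.6802 + 49.9730 + 1.7618
Sum = 68.853

68.853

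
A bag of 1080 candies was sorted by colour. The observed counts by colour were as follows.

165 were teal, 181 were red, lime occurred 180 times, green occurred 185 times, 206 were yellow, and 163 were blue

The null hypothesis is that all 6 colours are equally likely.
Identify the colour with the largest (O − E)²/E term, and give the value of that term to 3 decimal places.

Expected count for each of the 6 categories: 1080/6 = 180.
cat         O        E   (O−E)²/E
teal      165      180     1.2500
red       181      180     0.0056
lime      180      180     0.0000
green     185      180     0.1389
yellow    206      180     3.7556
blue      163      180     1.6056
The largest term is for yellow: 3.756.

yellow, 3.756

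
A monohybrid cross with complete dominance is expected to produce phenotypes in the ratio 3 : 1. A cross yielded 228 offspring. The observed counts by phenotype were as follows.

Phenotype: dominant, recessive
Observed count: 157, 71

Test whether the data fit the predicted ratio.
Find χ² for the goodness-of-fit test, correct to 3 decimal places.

4.585

Ratio total = 4. Expected counts: 228×3/4 = 171, 228×1/4 = 57.
cat            O        E   (O−E)²/E
dominant     157      171     1.1462
recessive     71       57     3.4386
Sum = 4.585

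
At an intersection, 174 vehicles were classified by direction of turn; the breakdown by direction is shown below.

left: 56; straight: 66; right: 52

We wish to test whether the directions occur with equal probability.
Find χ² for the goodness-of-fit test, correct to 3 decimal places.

1.793

Expected count for each of the 3 categories: 174/3 = 58.
left: (56 − 58)²/58 = 4/58 = 0.0690
straight: (66 − 58)²/58 = 64/58 = 1.1034
right: (52 − 58)²/58 = 36/58 = 0.6207
Sum = 1.793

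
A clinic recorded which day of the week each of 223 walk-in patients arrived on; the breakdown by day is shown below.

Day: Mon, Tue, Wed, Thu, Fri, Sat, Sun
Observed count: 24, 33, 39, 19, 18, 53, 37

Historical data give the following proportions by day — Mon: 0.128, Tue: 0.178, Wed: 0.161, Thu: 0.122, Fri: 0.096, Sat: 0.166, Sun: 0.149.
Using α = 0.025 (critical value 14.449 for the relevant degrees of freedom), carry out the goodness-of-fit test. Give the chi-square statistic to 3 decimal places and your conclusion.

12.465; do not reject

Expected counts E_i = n·p_i: 223×0.128 = 28.544, 223×0.178 = 39.694, 223×0.161 = 35.903, 223×0.122 = 27.206, 223×0.096 = 21.408, 223×0.166 = 37.018, 223×0.149 = 33.227.
cat         O        E   (O−E)²/E
Mon        24   28.544     0.7234
Tue        33   39.694     1.1289
Wed        39   35.903     0.2671
Thu        19   27.206     2.4751
Fri        18   21.408     0.5425
Sat        53   37.018     6.9000
Sun        37   33.227     0.4284
Sum = 12.465
df = 6. Since 12.465 < 14.449, we do not reject H₀.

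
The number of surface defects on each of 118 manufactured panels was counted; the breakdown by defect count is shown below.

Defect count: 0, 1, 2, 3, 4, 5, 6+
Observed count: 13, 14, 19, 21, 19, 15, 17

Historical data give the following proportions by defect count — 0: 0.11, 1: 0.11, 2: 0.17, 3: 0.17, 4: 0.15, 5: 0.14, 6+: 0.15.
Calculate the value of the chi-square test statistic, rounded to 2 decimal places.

0.44

Expected counts E_i = n·p_i: 118×0.11 = 12.98, 118×0.11 = 12.98, 118×0.17 = 20.06, 118×0.17 = 20.06, 118×0.15 = 17.7, 118×0.14 = 16.52, 118×0.15 = 17.7.
cat         O        E   (O−E)²/E
0          13    12.98      0.000
1          14    12.98      0.080
2          19    20.06      0.056
3          21    20.06      0.044
4          19     17.7      0.095
5          15    16.52      0.140
6+         17     17.7      0.028
Sum = 0.44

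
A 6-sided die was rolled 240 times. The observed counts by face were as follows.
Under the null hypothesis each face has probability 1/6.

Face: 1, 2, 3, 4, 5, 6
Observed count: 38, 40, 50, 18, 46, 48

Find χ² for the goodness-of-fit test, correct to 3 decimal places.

17.200

Under H₀ each category has probability 1/6, so each expected count is 240/6 = 40.
cat         O        E   (O−E)²/E
1          38       40     0.1000
2          40       40     0.0000
3          50       40     2.5000
4          18       40    12.1000
5          46       40     0.9000
6          48       40     1.6000
Sum = 17.200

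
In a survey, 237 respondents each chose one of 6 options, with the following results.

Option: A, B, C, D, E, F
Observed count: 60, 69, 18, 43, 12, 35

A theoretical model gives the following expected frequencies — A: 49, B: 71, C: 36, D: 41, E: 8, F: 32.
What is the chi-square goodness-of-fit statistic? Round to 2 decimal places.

cat         O        E   (O−E)²/E
A          60       49      2.469
B          69       71      0.056
C          18       36      9.000
D          43       41      0.098
E          12        8      2.000
F          35       32      0.281
Sum = 13.90

13.90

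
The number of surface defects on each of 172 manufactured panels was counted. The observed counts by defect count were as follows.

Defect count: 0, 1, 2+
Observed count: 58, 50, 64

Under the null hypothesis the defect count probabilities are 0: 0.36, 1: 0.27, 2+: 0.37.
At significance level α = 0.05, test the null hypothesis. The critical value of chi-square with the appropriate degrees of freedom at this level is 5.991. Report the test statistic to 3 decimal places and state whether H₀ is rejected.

Expected counts E_i = n·p_i: 172×0.36 = 61.92, 172×0.27 = 46.44, 172×0.37 = 63.64.
χ² = (58−61.92)²/61.92 + (50−46.44)²/46.44 + (64−63.64)²/63.64
   = 0.2482 + 0.2729 + 0.0020
Sum = 0.523
df = 2. Since 0.523 < 5.991, we do not reject H₀.

0.523; do not reject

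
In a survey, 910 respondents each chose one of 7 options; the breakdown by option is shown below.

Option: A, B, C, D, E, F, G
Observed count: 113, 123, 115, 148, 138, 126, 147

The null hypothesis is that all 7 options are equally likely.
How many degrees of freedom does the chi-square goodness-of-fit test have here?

6

There are k = 7 categories and no parameters were estimated from the data, so df = 7 − 1 = 6.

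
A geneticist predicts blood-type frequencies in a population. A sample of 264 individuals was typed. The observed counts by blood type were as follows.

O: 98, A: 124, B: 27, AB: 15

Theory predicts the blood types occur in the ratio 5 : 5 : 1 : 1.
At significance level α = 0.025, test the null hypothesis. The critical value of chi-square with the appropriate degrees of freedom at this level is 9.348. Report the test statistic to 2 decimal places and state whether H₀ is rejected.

6.45; do not reject

Ratio total = 12. Expected counts: 264×5/12 = 110, 264×5/12 = 110, 264×1/12 = 22, 264×1/12 = 22.
O: (98 − 110)²/110 = 144/110 = 1.309
A: (124 − 110)²/110 = 196/110 = 1.782
B: (27 − 22)²/22 = 25/22 = 1.136
AB: (15 − 22)²/22 = 49/22 = 2.227
Sum = 6.45
df = 3. Since 6.45 < 9.348, we do not reject H₀.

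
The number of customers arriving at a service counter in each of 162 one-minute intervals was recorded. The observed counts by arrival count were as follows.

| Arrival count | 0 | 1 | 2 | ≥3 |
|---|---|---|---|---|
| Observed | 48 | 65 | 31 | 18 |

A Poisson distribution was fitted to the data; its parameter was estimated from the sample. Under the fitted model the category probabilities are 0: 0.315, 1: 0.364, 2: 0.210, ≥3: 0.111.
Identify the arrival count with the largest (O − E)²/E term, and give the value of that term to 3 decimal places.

Expected counts E_i = n·p_i: 162×0.315 = 51.03, 162×0.364 = 58.968, 162×0.210 = 34.02, 162×0.111 = 17.982.
χ² = (48−51.03)²/51.03 + (65−58.968)²/58.968 + (31−34.02)²/34.02 + (18−17.982)²/17.982
   = 0.1799 + 0.6170 + 0.2681 + 0.0000
The largest term is for 1: 0.617.

1, 0.617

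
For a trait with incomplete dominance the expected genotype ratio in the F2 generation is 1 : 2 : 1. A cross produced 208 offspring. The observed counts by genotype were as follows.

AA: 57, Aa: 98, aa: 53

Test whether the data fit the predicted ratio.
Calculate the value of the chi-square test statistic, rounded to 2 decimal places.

0.85

Ratio total = 4. Expected counts: 208×1/4 = 52, 208×2/4 = 104, 208×1/4 = 52.
AA: (57 − 52)²/52 = 25/52 = 0.481
Aa: (98 − 104)²/104 = 36/104 = 0.346
aa: (53 − 52)²/52 = 1/52 = 0.019
Sum = 0.85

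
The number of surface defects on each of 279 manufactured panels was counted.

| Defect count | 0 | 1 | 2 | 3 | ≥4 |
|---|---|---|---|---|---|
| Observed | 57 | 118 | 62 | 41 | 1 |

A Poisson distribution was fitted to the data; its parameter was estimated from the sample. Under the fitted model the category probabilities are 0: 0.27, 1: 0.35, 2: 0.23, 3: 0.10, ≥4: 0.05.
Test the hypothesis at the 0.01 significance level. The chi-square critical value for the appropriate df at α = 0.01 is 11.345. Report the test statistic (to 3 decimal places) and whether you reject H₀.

26.947; reject

Expected counts E_i = n·p_i: 279×0.27 = 75.33, 279×0.35 = 97.65, 279×0.23 = 64.17, 279×0.10 = 27.9, 279×0.05 = 13.95.
cat         O        E   (O−E)²/E
0          57    75.33     4.4602
1         118    97.65     4.2409
2          62    64.17     0.0734
3          41     27.9     6.1509
≥4          1    13.95    12.0217
Sum = 26.947
df = 3. Since 26.947 > 11.345, we reject H₀.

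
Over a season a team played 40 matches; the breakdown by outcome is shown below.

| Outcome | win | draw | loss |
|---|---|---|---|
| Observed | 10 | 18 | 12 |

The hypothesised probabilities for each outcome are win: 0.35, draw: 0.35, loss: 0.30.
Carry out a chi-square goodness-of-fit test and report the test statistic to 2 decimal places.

2.29

Expected counts E_i = n·p_i: 40×0.35 = 14, 40×0.35 = 14, 40×0.30 = 12.
χ² = (10−14)²/14 + (18−14)²/14 + (12−12)²/12
   = 1.143 + 1.143 + 0.000
Sum = 2.29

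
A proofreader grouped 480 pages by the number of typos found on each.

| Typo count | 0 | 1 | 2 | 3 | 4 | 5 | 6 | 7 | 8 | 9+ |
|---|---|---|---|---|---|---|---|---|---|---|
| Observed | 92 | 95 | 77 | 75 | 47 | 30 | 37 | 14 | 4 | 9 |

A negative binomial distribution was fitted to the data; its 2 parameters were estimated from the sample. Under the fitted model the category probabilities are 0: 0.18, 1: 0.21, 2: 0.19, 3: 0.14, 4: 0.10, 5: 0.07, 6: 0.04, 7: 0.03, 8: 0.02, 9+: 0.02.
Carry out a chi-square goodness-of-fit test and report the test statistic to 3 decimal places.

24.037

Expected counts E_i = n·p_i: 480×0.18 = 86.4, 480×0.21 = 100.8, 480×0.19 = 91.2, 480×0.14 = 67.2, 480×0.10 = 48, 480×0.07 = 33.6, 480×0.04 = 19.2, 480×0.03 = 14.4, 480×0.02 = 9.6, 480×0.02 = 9.6.
cat         O        E   (O−E)²/E
0          92     86.4     0.3630
1          95    100.8     0.3337
2          77     91.2     2.2110
3          75     67.2     0.9054
4          47       48     0.0208
5          30     33.6     0.3857
6          37     19.2    16.5021
7          14     14.4     0.0111
8           4      9.6     3.2667
9+          9      9.6     0.0375
Sum = 24.037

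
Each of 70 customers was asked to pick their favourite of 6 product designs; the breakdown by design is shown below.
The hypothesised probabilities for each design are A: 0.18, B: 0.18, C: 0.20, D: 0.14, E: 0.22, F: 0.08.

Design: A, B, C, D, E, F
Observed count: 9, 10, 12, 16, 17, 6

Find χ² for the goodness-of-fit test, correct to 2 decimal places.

5.97

Expected counts E_i = n·p_i: 70×0.18 = 12.6, 70×0.18 = 12.6, 70×0.20 = 14, 70×0.14 = 9.8, 70×0.22 = 15.4, 70×0.08 = 5.6.
A: (9 − 12.6)²/12.6 = 12.96/12.6 = 1.029
B: (10 − 12.6)²/12.6 = 6.76/12.6 = 0.537
C: (12 − 14)²/14 = 4/14 = 0.286
D: (16 − 9.8)²/9.8 = 38.44/9.8 = 3.922
E: (17 − 15.4)²/15.4 = 2.56/15.4 = 0.166
F: (6 − 5.6)²/5.6 = 0.16/5.6 = 0.029
Sum = 5.97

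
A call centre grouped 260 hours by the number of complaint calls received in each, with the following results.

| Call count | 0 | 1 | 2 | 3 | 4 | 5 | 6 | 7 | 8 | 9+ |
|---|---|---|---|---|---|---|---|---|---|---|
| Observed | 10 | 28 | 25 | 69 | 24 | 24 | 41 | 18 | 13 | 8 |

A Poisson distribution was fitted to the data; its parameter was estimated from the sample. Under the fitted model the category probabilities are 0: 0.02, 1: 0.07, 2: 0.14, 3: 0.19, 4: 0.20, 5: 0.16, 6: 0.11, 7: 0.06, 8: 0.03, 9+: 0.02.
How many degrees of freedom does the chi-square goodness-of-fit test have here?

8

There are k = 10 categories and 1 parameter estimated from the data, so df = 10 − 1 − 1 = 8.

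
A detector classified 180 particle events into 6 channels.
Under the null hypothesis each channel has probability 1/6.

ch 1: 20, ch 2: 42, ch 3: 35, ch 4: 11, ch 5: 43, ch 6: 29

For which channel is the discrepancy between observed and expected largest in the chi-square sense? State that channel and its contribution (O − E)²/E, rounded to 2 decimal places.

Under H₀ each category has probability 1/6, so each expected count is 180/6 = 30.
cat         O        E   (O−E)²/E
ch 1       20       30      3.333
ch 2       42       30      4.800
ch 3       35       30      0.833
ch 4       11       30     12.033
ch 5       43       30      5.633
ch 6       29       30      0.033
The largest term is for ch 4: 12.03.

ch 4, 12.03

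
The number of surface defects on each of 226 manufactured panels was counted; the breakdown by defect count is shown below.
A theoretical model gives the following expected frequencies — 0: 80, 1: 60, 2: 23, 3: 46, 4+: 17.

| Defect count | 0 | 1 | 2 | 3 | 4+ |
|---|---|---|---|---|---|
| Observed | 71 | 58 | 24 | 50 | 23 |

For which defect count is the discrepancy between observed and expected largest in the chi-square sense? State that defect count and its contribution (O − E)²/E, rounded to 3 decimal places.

4+, 2.118

0: (71 − 80)²/80 = 81/80 = 1.0125
1: (58 − 60)²/60 = 4/60 = 0.0667
2: (24 − 23)²/23 = 1/23 = 0.0435
3: (50 − 46)²/46 = 16/46 = 0.3478
4+: (23 − 17)²/17 = 36/17 = 2.1176
The largest term is for 4+: 2.118.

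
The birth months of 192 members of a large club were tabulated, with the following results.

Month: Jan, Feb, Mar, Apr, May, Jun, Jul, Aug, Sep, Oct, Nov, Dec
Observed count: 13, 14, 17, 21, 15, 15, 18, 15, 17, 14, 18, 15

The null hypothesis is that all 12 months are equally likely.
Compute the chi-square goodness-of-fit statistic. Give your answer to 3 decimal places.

Expected count for each of the 12 categories: 192/12 = 16.
χ² = (13−16)²/16 + (14−16)²/16 + (17−16)²/16 + (21−16)²/16 + (15−16)²/16 + (15−16)²/16 + (18−16)²/16 + (15−16)²/16 + (17−16)²/16 + (14−16)²/16 + (18−16)²/16 + (15−16)²/16
   = 0.5625 + 0.2500 + 0.0625 + 1.5625 + 0.0625 + 0.0625 + 0.2500 + 0.0625 + 0.0625 + 0.2500 + 0.2500 + 0.0625
Sum = 3.500

3.500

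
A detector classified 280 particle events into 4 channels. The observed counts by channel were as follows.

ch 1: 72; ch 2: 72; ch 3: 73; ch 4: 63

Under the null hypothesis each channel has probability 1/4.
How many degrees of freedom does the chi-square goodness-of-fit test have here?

3

There are k = 4 categories and no parameters were estimated from the data, so df = 4 − 1 = 3.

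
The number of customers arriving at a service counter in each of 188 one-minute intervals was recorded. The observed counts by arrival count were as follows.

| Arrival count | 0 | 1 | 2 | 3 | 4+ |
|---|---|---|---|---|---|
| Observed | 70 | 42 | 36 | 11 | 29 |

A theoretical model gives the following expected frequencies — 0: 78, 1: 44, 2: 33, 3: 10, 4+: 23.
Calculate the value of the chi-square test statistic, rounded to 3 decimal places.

2.849

0: (70 − 78)²/78 = 64/78 = 0.8205
1: (42 − 44)²/44 = 4/44 = 0.0909
2: (36 − 33)²/33 = 9/33 = 0.2727
3: (11 − 10)²/10 = 1/10 = 0.1000
4+: (29 − 23)²/23 = 36/23 = 1.5652
Sum = 2.849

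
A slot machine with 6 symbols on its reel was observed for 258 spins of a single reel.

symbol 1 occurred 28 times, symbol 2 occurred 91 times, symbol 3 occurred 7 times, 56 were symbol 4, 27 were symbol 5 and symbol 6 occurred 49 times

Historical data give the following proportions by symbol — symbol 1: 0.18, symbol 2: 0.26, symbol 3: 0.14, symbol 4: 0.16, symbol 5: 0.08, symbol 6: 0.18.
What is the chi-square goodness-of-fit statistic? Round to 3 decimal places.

Expected counts E_i = n·p_i: 258×0.18 = 46.44, 258×0.26 = 67.08, 258×0.14 = 36.12, 258×0.16 = 41.28, 258×0.08 = 20.64, 258×0.18 = 46.44.
cat           O        E   (O−E)²/E
symbol 1     28    46.44     7.3220
symbol 2     91    67.08     8.5296
symbol 3      7    36.12    23.4766
symbol 4     56    41.28     5.2490
symbol 5     27    20.64     1.9598
symbol 6     49    46.44     0.1411
Sum = 46.678

46.678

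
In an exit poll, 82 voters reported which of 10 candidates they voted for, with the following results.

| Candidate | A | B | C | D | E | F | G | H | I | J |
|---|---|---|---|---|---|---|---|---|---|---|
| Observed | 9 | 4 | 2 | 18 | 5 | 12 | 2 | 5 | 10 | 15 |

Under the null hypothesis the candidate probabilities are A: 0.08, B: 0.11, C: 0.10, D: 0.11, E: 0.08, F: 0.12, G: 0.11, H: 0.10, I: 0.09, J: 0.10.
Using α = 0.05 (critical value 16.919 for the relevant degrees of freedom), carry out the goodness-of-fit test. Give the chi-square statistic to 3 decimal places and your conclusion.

31.456; reject

Expected counts E_i = n·p_i: 82×0.08 = 6.56, 82×0.11 = 9.02, 82×0.10 = 8.2, 82×0.11 = 9.02, 82×0.08 = 6.56, 82×0.12 = 9.84, 82×0.11 = 9.02, 82×0.10 = 8.2, 82×0.09 = 7.38, 82×0.10 = 8.2.
A: (9 − 6.56)²/6.56 = 5.9536/6.56 = 0.9076
B: (4 − 9.02)²/9.02 = 25.2004/9.02 = 2.7938
C: (2 − 8.2)²/8.2 = 38.44/8.2 = 4.6878
D: (18 − 9.02)²/9.02 = 80.6404/9.02 = 8.9402
E: (5 − 6.56)²/6.56 = 2.4336/6.56 = 0.3710
F: (12 − 9.84)²/9.84 = 4.6656/9.84 = 0.4741
G: (2 − 9.02)²/9.02 = 49.2804/9.02 = 5.4635
H: (5 − 8.2)²/8.2 = 10.24/8.2 = 1.2488
I: (10 − 7.38)²/7.38 = 6.8644/7.38 = 0.9301
J: (15 − 8.2)²/8.2 = 46.24/8.2 = 5.6390
Sum = 31.456
df = 9. Since 31.456 > 16.919, we reject H₀.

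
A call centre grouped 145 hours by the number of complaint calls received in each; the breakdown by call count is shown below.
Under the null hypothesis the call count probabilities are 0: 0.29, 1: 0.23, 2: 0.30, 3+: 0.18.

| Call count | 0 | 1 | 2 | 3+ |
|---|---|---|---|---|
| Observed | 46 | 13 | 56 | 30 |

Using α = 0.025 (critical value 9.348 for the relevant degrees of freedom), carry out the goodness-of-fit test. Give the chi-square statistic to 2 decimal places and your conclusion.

Expected counts E_i = n·p_i: 145×0.29 = 42.05, 145×0.23 = 33.35, 145×0.30 = 43.5, 145×0.18 = 26.1.
cat         O        E   (O−E)²/E
0          46    42.05      0.371
1          13    33.35     12.417
2          56     43.5      3.592
3+         30     26.1      0.583
Sum = 16.96
df = 3. Since 16.96 > 9.348, we reject H₀.

16.96; reject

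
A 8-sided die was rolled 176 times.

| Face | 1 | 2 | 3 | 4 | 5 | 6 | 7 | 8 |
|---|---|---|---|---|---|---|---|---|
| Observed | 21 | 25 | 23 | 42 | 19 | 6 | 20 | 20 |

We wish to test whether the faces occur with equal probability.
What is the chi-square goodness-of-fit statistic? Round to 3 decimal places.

Under H₀ each category has probability 1/8, so each expected count is 176/8 = 22.
cat         O        E   (O−E)²/E
1          21       22     0.0455
2          25       22     0.4091
3          23       22     0.0455
4          42       22    18.1818
5          19       22     0.4091
6           6       22    11.6364
7          20       22     0.1818
8          20       22     0.1818
Sum = 31.091

31.091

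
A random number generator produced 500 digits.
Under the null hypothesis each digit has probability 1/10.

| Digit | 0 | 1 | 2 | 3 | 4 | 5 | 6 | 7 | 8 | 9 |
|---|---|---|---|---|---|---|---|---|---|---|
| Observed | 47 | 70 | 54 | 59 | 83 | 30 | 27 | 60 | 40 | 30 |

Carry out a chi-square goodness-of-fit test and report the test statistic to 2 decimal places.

Under H₀ each category has probability 1/10, so each expected count is 500/10 = 50.
cat         O        E   (O−E)²/E
0          47       50      0.180
1          70       50      8.000
2          54       50      0.320
3          59       50      1.620
4          83       50     21.780
5          30       50      8.000
6          27       50     10.580
7          60       50      2.000
8          40       50      2.000
9          30       50      8.000
Sum = 62.48

62.48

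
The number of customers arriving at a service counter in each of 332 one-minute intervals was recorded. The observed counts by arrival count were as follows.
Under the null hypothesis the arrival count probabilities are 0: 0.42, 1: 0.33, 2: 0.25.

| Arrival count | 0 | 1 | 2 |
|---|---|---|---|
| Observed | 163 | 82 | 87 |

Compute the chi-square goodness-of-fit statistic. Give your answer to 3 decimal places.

11.106

Expected counts E_i = n·p_i: 332×0.42 = 139.44, 332×0.33 = 109.56, 332×0.25 = 83.
0: (163 − 139.44)²/139.44 = 555.0736/139.44 = 3.9807
1: (82 − 109.56)²/109.56 = 759.5536/109.56 = 6.9328
2: (87 − 83)²/83 = 16/83 = 0.1928
Sum = 11.106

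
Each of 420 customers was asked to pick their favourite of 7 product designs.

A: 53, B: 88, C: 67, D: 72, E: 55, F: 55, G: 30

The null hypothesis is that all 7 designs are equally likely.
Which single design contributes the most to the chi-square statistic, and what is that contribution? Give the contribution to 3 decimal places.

Expected count for each of the 7 categories: 420/7 = 60.
A: (53 − 60)²/60 = 49/60 = 0.8167
B: (88 − 60)²/60 = 784/60 = 13.0667
C: (67 − 60)²/60 = 49/60 = 0.8167
D: (72 − 60)²/60 = 144/60 = 2.4000
E: (55 − 60)²/60 = 25/60 = 0.4167
F: (55 − 60)²/60 = 25/60 = 0.4167
G: (30 − 60)²/60 = 900/60 = 15.0000
The largest term is for G: 15.000.

G, 15.000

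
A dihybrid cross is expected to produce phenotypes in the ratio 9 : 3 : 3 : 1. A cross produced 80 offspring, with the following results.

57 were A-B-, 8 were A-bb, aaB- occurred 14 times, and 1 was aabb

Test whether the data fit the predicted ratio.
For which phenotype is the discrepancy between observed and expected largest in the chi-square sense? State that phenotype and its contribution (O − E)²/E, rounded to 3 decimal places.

A-bb, 3.267

Ratio total = 16. Expected counts: 80×9/16 = 45, 80×3/16 = 15, 80×3/16 = 15, 80×1/16 = 5.
χ² = (57−45)²/45 + (8−15)²/15 + (14−15)²/15 + (1−5)²/5
   = 3.2000 + 3.2667 + 0.0667 + 3.2000
The largest term is for A-bb: 3.267.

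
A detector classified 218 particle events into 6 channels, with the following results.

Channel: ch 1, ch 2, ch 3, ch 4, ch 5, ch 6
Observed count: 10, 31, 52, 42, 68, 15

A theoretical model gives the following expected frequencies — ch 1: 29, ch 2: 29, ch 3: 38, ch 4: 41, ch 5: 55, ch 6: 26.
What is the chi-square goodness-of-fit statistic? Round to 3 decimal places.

χ² = (10−29)²/29 + (31−29)²/29 + (52−38)²/38 + (42−41)²/41 + (68−55)²/55 + (15−26)²/26
   = 12.4483 + 0.1379 + 5.1579 + 0.0244 + 3.0727 + 4.6538
Sum = 25.495

25.495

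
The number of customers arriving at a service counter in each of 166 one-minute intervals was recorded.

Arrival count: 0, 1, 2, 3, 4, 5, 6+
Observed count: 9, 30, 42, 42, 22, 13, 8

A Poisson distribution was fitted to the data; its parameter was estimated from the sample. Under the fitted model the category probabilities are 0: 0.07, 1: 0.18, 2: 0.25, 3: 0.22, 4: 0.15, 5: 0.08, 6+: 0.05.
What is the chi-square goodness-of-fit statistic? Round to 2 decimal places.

Expected counts E_i = n·p_i: 166×0.07 = 11.62, 166×0.18 = 29.88, 166×0.25 = 41.5, 166×0.22 = 36.52, 166×0.15 = 24.9, 166×0.08 = 13.28, 166×0.05 = 8.3.
χ² = (9−11.62)²/11.62 + (30−29.88)²/29.88 + (42−41.5)²/41.5 + (42−36.52)²/36.52 + (22−24.9)²/24.9 + (13−13.28)²/13.28 + (8−8.3)²/8.3
   = 0.591 + 0.000 + 0.006 + 0.822 + 0.338 + 0.006 + 0.011
Sum = 1.77

1.77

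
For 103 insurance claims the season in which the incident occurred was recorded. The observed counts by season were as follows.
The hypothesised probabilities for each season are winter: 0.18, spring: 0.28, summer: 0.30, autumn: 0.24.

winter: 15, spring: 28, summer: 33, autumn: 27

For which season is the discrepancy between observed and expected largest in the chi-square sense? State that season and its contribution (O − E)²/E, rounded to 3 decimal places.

Expected counts E_i = n·p_i: 103×0.18 = 18.54, 103×0.28 = 28.84, 103×0.30 = 30.9, 103×0.24 = 24.72.
χ² = (15−18.54)²/18.54 + (28−28.84)²/28.84 + (33−30.9)²/30.9 + (27−24.72)²/24.72
   = 0.6759 + 0.0245 + 0.1427 + 0.2103
The largest term is for winter: 0.676.

winter, 0.676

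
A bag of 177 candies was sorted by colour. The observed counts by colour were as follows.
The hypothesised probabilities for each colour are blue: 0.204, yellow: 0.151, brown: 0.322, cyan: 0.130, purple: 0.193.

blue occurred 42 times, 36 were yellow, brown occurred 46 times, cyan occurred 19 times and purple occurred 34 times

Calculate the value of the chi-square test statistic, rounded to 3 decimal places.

6.999

Expected counts E_i = n·p_i: 177×0.204 = 36.108, 177×0.151 = 26.727, 177×0.322 = 56.994, 177×0.130 = 23.01, 177×0.193 = 34.161.
blue: (42 − 36.108)²/36.108 = 34.715664/36.108 = 0.9614
yellow: (36 − 26.727)²/26.727 = 85.988529/26.727 = 3.2173
brown: (46 − 56.994)²/56.994 = 120.868036/56.994 = 2.1207
cyan: (19 − 23.01)²/23.01 = 16.0801/23.01 = 0.6988
purple: (34 − 34.161)²/34.161 = 0.025921/34.161 = 0.0008
Sum = 6.999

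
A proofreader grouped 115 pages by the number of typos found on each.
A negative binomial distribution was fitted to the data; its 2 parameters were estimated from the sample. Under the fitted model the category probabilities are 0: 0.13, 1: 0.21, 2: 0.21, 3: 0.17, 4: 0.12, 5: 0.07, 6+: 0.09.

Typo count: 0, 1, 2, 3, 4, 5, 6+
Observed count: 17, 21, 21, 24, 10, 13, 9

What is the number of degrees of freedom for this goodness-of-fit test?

There are k = 7 categories and 2 parameters estimated from the data, so df = 7 − 1 − 2 = 4.

4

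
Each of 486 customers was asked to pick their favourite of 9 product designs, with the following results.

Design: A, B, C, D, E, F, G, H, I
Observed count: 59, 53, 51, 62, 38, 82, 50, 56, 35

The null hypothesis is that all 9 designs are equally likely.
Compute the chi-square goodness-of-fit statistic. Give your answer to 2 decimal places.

Expected count for each of the 9 categories: 486/9 = 54.
A: (59 − 54)²/54 = 25/54 = 0.463
B: (53 − 54)²/54 = 1/54 = 0.019
C: (51 − 54)²/54 = 9/54 = 0.167
D: (62 − 54)²/54 = 64/54 = 1.185
E: (38 − 54)²/54 = 256/54 = 4.741
F: (82 − 54)²/54 = 784/54 = 14.519
G: (50 − 54)²/54 = 16/54 = 0.296
H: (56 − 54)²/54 = 4/54 = 0.074
I: (35 − 54)²/54 = 361/54 = 6.685
Sum = 28.15

28.15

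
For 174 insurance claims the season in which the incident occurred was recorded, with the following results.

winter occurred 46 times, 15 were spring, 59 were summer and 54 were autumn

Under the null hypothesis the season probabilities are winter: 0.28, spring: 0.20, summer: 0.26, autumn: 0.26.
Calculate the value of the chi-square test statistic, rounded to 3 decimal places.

17.299

Expected counts E_i = n·p_i: 174×0.28 = 48.72, 174×0.20 = 34.8, 174×0.26 = 45.24, 174×0.26 = 45.24.
χ² = (46−48.72)²/48.72 + (15−34.8)²/34.8 + (59−45.24)²/45.24 + (54−45.24)²/45.24
   = 0.1519 + 11.2655 + 4.1852 + 1.6962
Sum = 17.299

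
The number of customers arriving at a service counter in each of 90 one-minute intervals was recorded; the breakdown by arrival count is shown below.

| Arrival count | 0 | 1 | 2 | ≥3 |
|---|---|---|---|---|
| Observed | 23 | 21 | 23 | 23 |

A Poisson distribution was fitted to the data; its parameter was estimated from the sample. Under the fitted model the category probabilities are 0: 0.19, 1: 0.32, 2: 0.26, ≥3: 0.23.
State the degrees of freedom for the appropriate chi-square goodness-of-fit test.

2

There are k = 4 categories and 1 parameter estimated from the data, so df = 4 − 1 − 1 = 2.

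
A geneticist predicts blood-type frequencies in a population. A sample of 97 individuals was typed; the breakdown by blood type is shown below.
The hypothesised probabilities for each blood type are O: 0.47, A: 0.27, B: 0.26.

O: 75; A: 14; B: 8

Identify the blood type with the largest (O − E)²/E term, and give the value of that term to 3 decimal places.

O, 18.972

Expected counts E_i = n·p_i: 97×0.47 = 45.59, 97×0.27 = 26.19, 97×0.26 = 25.22.
χ² = (75−45.59)²/45.59 + (14−26.19)²/26.19 + (8−25.22)²/25.22
   = 18.9723 + 5.6738 + 11.7577
The largest term is for O: 18.972.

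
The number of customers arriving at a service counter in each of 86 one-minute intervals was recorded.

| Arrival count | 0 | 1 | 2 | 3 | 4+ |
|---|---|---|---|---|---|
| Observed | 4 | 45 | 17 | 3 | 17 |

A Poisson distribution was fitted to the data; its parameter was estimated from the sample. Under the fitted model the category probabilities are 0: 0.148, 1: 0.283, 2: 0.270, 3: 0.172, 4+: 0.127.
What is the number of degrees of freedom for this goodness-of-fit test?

There are k = 5 categories and 1 parameter estimated from the data, so df = 5 − 1 − 1 = 3.

3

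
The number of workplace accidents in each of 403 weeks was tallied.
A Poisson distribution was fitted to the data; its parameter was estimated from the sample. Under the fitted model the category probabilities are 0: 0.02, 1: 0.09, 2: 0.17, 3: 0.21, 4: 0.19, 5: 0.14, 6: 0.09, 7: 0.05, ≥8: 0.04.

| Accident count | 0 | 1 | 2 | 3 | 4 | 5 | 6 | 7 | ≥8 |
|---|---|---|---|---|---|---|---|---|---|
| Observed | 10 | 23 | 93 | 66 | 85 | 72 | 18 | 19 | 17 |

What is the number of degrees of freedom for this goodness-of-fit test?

There are k = 9 categories and 1 parameter estimated from the data, so df = 9 − 1 − 1 = 7.

7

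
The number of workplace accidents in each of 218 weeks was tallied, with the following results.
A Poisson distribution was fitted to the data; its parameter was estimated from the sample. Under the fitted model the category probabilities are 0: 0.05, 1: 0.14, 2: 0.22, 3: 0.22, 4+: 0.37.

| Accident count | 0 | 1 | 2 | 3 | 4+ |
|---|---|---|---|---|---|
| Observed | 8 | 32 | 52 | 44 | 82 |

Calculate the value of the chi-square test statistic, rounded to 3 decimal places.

Expected counts E_i = n·p_i: 218×0.05 = 10.9, 218×0.14 = 30.52, 218×0.22 = 47.96, 218×0.22 = 47.96, 218×0.37 = 80.66.
χ² = (8−10.9)²/10.9 + (32−30.52)²/30.52 + (52−47.96)²/47.96 + (44−47.96)²/47.96 + (82−80.66)²/80.66
   = 0.7716 + 0.0718 + 0.3403 + 0.3270 + 0.0223
Sum = 1.533

1.533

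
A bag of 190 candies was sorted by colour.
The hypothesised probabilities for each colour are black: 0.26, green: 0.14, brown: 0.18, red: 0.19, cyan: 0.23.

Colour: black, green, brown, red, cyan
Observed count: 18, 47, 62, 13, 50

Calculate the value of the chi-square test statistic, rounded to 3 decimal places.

Expected counts E_i = n·p_i: 190×0.26 = 49.4, 190×0.14 = 26.6, 190×0.18 = 34.2, 190×0.19 = 36.1, 190×0.23 = 43.7.
cat         O        E   (O−E)²/E
black      18     49.4    19.9587
green      47     26.6    15.6451
brown      62     34.2    22.5977
red        13     36.1    14.7814
cyan       50     43.7     0.9082
Sum = 73.891

73.891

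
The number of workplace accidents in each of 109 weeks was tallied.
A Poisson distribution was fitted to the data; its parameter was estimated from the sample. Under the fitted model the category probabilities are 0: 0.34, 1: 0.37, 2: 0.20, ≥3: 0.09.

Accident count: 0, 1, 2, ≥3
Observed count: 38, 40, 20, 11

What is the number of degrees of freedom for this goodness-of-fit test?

2

There are k = 4 categories and 1 parameter estimated from the data, so df = 4 − 1 − 1 = 2.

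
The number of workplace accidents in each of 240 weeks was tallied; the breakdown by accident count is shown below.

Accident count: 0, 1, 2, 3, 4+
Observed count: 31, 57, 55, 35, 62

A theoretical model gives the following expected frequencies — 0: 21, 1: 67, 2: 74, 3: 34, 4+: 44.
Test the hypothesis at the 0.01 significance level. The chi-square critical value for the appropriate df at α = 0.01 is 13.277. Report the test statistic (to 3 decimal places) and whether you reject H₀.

cat         O        E   (O−E)²/E
0          31       21     4.7619
1          57       67     1.4925
2          55       74     4.8784
3          35       34     0.0294
4+         62       44     7.3636
Sum = 18.526
df = 4. Since 18.526 > 13.277, we reject H₀.

18.526; reject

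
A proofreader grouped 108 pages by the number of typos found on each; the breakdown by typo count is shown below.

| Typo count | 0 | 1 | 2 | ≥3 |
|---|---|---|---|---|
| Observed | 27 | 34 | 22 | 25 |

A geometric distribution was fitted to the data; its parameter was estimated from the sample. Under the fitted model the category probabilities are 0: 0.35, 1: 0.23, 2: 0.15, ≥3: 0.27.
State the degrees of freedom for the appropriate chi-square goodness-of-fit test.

There are k = 4 categories and 1 parameter estimated from the data, so df = 4 − 1 − 1 = 2.

2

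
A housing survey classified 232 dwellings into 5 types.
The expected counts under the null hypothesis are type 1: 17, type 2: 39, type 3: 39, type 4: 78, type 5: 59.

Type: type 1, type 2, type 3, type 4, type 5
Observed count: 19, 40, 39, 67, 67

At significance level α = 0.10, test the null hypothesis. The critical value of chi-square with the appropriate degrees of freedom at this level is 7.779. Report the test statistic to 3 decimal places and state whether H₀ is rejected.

2.897; do not reject

cat         O        E   (O−E)²/E
type 1     19       17     0.2353
type 2     40       39     0.0256
type 3     39       39     0.0000
type 4     67       78     1.5513
type 5     67       59     1.0847
Sum = 2.897
df = 4. Since 2.897 < 7.779, we do not reject H₀.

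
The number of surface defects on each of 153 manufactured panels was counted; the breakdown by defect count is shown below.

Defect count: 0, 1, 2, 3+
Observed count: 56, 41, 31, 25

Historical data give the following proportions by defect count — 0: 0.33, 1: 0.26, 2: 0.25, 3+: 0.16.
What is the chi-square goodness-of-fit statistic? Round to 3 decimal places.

Expected counts E_i = n·p_i: 153×0.33 = 50.49, 153×0.26 = 39.78, 153×0.25 = 38.25, 153×0.16 = 24.48.
0: (56 − 50.49)²/50.49 = 30.3601/50.49 = 0.6013
1: (41 − 39.78)²/39.78 = 1.4884/39.78 = 0.0374
2: (31 − 38.25)²/38.25 = 52.5625/38.25 = 1.3742
3+: (25 − 24.48)²/24.48 = 0.2704/24.48 = 0.0110
Sum = 2.024

2.024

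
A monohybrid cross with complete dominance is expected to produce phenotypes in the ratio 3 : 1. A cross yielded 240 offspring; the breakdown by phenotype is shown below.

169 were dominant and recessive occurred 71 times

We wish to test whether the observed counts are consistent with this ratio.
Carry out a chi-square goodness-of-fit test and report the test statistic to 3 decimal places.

2.689

Ratio total = 4. Expected counts: 240×3/4 = 180, 240×1/4 = 60.
cat            O        E   (O−E)²/E
dominant     169      180     0.6722
recessive     71       60     2.0167
Sum = 2.689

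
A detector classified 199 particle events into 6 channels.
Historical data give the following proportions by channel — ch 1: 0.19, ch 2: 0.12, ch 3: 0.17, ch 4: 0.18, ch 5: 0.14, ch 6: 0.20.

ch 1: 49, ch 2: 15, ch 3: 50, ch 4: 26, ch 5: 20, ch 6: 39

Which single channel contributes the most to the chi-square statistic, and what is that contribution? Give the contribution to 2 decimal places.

ch 3, 7.73

Expected counts E_i = n·p_i: 199×0.19 = 37.81, 199×0.12 = 23.88, 199×0.17 = 33.83, 199×0.18 = 35.82, 199×0.14 = 27.86, 199×0.20 = 39.8.
ch 1: (49 − 37.81)²/37.81 = 125.2161/37.81 = 3.312
ch 2: (15 − 23.88)²/23.88 = 78.8544/23.88 = 3.302
ch 3: (50 − 33.83)²/33.83 = 261.4689/33.83 = 7.729
ch 4: (26 − 35.82)²/35.82 = 96.4324/35.82 = 2.692
ch 5: (20 − 27.86)²/27.86 = 61.7796/27.86 = 2.218
ch 6: (39 − 39.8)²/39.8 = 0.64/39.8 = 0.016
The largest term is for ch 3: 7.73.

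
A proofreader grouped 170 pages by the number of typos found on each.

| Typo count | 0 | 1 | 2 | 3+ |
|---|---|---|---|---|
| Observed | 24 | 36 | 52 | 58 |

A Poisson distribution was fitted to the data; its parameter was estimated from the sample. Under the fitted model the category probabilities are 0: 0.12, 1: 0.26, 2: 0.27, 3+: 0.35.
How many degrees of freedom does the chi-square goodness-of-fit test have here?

There are k = 4 categories and 1 parameter estimated from the data, so df = 4 − 1 − 1 = 2.

2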